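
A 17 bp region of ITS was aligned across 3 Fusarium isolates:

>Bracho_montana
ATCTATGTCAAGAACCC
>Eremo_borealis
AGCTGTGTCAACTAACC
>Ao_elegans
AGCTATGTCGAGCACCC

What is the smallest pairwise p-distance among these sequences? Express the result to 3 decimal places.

0.176

Pairwise Hamming distances:
  Bracho_montana vs Eremo_borealis: 5
  Bracho_montana vs Ao_elegans: 3
  Eremo_borealis vs Ao_elegans: 5
The smallest is 3 mismatches, between Bracho_montana and Ao_elegans; p = 3/17 = 0.176.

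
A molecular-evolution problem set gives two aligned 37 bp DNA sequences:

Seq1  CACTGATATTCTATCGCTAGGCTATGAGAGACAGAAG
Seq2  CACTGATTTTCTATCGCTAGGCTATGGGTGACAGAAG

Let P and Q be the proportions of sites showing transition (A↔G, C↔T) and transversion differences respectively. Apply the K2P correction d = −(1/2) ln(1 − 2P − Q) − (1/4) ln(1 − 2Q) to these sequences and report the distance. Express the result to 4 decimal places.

Differing sites — 8:A/T (Tv); 27:A/G (Ti); 29:A/T (Tv).
Of the 3 differences, 1 transition and 2 transversions over 37 sites: P = 1/37 = 0.027027, Q = 2/37 = 0.054054.
d = −0.5·ln(0.891892) − 0.25·ln(0.891892) = −0.5·(-0.114410) − 0.25·(-0.114410) = 0.0858.

0.0858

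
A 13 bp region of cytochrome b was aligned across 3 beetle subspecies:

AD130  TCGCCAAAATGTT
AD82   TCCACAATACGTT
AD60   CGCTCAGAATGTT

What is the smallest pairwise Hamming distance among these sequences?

Pairwise Hamming distances:
  AD130 vs AD82: 4
  AD130 vs AD60: 5
  AD82 vs AD60: 6
The smallest is 4, between AD130 and AD82.

4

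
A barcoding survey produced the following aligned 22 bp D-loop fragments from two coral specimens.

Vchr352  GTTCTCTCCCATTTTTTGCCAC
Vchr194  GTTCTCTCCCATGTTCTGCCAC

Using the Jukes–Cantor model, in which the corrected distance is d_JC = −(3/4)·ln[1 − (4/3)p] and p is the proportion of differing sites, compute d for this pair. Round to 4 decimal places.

0.0969

Differing sites — 13:T/G; 16:T/C.
p = 2/22 = 0.090909.
d = −0.75 · ln(1 − (4/3)·0.090909) = −0.75 · ln(0.878788) = −0.75 · (-0.129212) = 0.0969.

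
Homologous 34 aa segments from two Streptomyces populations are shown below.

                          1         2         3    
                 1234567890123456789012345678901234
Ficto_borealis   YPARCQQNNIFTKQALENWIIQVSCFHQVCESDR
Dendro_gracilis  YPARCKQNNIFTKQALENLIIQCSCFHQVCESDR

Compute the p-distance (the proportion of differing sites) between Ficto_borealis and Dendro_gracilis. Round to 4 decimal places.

0.0882

Mismatches occur at site 6 (Q↔K), site 19 (W↔L), site 23 (V↔C).
There are 3 differences over 34 sites, so p = 3/34 = 0.0882.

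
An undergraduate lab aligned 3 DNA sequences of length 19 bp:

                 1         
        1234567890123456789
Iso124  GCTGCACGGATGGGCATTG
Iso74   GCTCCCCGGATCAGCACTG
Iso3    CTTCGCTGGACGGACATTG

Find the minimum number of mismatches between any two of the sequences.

Pairwise Hamming distances:
  Iso124 vs Iso74: 5
  Iso124 vs Iso3: 8
  Iso74 vs Iso3: 9
The smallest is 5, between Iso124 and Iso74.

5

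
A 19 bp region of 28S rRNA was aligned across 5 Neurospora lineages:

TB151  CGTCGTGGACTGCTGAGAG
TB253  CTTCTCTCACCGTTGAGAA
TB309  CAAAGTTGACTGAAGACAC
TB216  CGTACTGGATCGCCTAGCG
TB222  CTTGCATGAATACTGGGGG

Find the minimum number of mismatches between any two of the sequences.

Pairwise Hamming distances:
  TB151 vs TB253: 8
  TB151 vs TB309: 8
  TB151 vs TB216: 7
  TB151 vs TB222: 9
  TB253 vs TB309: 11
  TB253 vs TB216: 12
  TB253 vs TB222: 11
  TB309 vs TB216: 12
  TB309 vs TB222: 13
  TB216 vs TB222: 11
The smallest is 7, between TB151 and TB216.

7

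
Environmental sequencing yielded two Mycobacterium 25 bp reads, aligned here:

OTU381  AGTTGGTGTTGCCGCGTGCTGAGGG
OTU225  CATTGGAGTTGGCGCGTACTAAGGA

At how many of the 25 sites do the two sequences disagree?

The sequences differ at positions 1 (A/C), 2 (G/A), 7 (T/A), 12 (C/G), 18 (G/A), 21 (G/A), 25 (G/A).
That gives 7 mismatches out of 25 aligned sites, so the Hamming distance is 7.

7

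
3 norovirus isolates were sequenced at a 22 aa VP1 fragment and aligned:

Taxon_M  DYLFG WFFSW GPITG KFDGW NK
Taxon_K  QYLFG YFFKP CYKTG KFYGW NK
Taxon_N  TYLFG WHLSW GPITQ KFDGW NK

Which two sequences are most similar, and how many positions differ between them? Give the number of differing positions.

4

Pairwise Hamming distances:
  Taxon_M vs Taxon_K: 8
  Taxon_M vs Taxon_N: 4
  Taxon_K vs Taxon_N: 11
The smallest is 4, between Taxon_M and Taxon_N.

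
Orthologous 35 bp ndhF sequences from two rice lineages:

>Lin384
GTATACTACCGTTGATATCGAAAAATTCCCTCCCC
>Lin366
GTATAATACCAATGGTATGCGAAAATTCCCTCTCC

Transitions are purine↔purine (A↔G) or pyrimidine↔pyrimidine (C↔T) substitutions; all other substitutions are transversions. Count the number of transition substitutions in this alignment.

The sequences differ at positions 6 (C/A, transversion), 11 (G/A, transition), 12 (T/A, transversion), 15 (A/G, transition), 19 (C/G, transversion), 20 (G/C, transversion), 21 (A/G, transition), 33 (C/T, transition).
Of the 8 differences, 4 transitions and 4 transversions, so the answer is 4.

4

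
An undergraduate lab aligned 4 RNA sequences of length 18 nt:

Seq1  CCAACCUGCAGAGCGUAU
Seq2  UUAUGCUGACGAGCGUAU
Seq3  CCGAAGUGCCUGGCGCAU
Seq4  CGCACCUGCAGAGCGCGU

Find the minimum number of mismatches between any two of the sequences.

4

Pairwise Hamming distances:
  Seq1 vs Seq2: 6
  Seq1 vs Seq3: 7
  Seq1 vs Seq4: 4
  Seq2 vs Seq3: 10
  Seq2 vs Seq4: 9
  Seq3 vs Seq4: 8
The smallest is 4, between Seq1 and Seq4.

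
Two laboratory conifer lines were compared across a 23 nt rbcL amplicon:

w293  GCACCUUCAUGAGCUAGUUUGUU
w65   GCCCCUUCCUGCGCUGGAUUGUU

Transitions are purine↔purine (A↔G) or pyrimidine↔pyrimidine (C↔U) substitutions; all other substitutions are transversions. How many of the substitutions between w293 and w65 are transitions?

Mismatches occur at site 3 (A/C, transversion), site 9 (A/C, transversion), site 12 (A/C, transversion), site 16 (A/G, transition), site 18 (U/A, transversion).
Of the 5 differences, 1 transition and 4 transversions, so the answer is 1.

1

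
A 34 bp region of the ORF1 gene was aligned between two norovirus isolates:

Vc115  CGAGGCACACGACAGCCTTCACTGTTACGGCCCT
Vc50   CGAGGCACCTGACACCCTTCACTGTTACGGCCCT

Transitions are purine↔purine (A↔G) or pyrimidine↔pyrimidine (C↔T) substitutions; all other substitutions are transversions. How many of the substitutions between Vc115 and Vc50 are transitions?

1

Mismatches occur at site 9 (A/C, transversion), site 10 (C/T, transition), site 15 (G/C, transversion).
Of the 3 differences, 1 transition and 2 transversions, so the answer is 1.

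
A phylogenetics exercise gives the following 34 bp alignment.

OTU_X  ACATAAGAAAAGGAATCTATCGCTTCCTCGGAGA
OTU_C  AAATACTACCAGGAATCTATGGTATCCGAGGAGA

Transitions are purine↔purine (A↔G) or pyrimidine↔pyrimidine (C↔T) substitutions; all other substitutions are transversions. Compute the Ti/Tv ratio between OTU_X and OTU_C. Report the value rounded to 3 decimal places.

0.111

Mismatches occur at site 2 (C↔A, transversion), site 6 (A↔C, transversion), site 7 (G↔T, transversion), site 9 (A↔C, transversion), site 10 (A↔C, transversion), site 21 (C↔G, transversion), site 23 (C↔T, transition), site 24 (T↔A, transversion), site 28 (T↔G, transversion), site 29 (C↔A, transversion).
Of the 10 differences, 1 transition and 9 transversions, so Ti/Tv = 1/9 = 0.111.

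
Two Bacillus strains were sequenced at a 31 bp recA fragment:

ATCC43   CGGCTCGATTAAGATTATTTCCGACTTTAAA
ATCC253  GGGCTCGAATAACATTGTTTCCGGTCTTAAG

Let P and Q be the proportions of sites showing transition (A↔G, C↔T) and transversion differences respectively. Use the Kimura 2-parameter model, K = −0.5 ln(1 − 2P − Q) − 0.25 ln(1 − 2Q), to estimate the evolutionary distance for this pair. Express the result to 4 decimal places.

0.3256

Differing sites — 1:C/G (Tv); 9:T/A (Tv); 13:G/C (Tv); 17:A/G (Ti); 24:A/G (Ti); 25:C/T (Ti); 26:T/C (Ti); 31:A/G (Ti).
Of the 8 differences, 5 transitions and 3 transversions over 31 sites: P = 5/31 = 0.161290, Q = 3/31 = 0.096774.
d = −0.5·ln(0.580646) − 0.25·ln(0.806452) = −0.5·(-0.543614) − 0.25·(-0.215111) = 0.3256.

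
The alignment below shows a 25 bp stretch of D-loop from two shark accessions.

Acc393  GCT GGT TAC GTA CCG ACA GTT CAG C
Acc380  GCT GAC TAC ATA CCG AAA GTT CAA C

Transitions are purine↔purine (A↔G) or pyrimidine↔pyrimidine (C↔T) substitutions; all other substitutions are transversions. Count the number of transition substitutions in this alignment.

4

The sequences differ at positions 5 (G/A, transition), 6 (T/C, transition), 10 (G/A, transition), 17 (C/A, transversion), 24 (G/A, transition).
Of the 5 differences, 4 transitions and 1 transversion, so the answer is 4.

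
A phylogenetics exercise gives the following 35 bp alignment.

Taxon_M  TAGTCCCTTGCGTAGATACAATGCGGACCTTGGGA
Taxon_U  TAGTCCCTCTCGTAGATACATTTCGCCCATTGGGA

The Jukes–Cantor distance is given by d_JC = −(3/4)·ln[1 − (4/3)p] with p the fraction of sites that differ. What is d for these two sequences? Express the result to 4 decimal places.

The sequences differ at positions 9 (T/C), 10 (G/T), 21 (A/T), 23 (G/T), 26 (G/C), 27 (A/C), 29 (C/A).
p = 7/35 = 0.200000.
d = −0.75 · ln(1 − (4/3)·0.200000) = −0.75 · ln(0.733333) = −0.75 · (-0.310155) = 0.2326.

0.2326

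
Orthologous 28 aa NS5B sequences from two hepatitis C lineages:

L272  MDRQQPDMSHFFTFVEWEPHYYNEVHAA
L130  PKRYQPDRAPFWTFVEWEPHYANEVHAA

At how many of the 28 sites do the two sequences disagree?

8

The sequences differ at positions 1 (M/P), 2 (D/K), 4 (Q/Y), 8 (M/R), 9 (S/A), 10 (H/P), 12 (F/W), 22 (Y/A).
That gives 8 mismatches out of 28 aligned sites, so the Hamming distance is 8.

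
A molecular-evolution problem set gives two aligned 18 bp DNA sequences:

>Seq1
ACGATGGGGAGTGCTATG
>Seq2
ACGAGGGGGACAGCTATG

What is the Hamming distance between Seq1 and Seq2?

The sequences differ at positions 5 (T/G), 11 (G/C), 12 (T/A).
That gives 3 mismatches out of 18 aligned sites, so the Hamming distance is 3.

3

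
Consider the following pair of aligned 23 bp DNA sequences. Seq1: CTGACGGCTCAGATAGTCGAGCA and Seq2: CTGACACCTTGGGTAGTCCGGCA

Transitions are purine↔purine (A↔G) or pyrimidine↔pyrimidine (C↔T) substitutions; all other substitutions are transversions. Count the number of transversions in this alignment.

Mismatches occur at site 6 (G/A, transition), site 7 (G/C, transversion), site 10 (C/T, transition), site 11 (A/G, transition), site 13 (A/G, transition), site 19 (G/C, transversion), site 20 (A/G, transition).
Of the 7 differences, 5 transitions and 2 transversions, so the answer is 2.

2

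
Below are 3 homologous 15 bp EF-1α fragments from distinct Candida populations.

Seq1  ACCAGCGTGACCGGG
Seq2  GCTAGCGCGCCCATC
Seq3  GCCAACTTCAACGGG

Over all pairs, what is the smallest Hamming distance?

5

Pairwise Hamming distances:
  Seq1 vs Seq2: 7
  Seq1 vs Seq3: 5
  Seq2 vs Seq3: 10
The smallest is 5, between Seq1 and Seq3.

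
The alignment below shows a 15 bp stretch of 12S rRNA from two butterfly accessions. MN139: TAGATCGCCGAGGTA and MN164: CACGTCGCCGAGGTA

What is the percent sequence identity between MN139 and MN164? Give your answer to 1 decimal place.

The sequences differ at positions 1 (T/C), 3 (G/C), 4 (A/G).
12 of the 15 sites match, so the percent identity is 12/15 × 100 = 80.0%.

80.0%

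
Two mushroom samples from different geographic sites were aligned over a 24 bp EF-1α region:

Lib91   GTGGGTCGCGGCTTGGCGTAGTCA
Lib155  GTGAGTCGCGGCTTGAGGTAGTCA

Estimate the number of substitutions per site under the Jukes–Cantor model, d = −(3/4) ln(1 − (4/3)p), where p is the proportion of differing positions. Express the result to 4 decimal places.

Mismatches occur at site 4 (G/A), site 16 (G/A), site 17 (C/G).
p = 3/24 = 0.125000.
d = −0.75 · ln(1 − (4/3)·0.125000) = −0.75 · ln(0.833333) = −0.75 · (-0.182322) = 0.1367.

0.1367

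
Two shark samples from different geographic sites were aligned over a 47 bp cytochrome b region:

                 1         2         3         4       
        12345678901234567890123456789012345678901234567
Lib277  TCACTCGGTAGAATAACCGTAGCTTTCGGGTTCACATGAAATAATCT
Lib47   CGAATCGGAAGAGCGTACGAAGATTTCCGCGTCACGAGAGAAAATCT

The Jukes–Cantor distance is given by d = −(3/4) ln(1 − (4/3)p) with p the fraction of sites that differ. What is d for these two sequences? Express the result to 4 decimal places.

Mismatches occur at site 1 (T→C), site 2 (C→G), site 4 (C→A), site 9 (T→A), site 13 (A→G), site 14 (T→C), site 15 (A→G), site 16 (A→T), site 17 (C→A), site 20 (T→A), site 23 (C→A), site 28 (G→C), site 30 (G→C), site 31 (T→G), site 36 (A→G), site 37 (T→A), site 40 (A→G), site 42 (T→A).
p = 18/47 = 0.382979.
d = −0.75 · ln(1 − (4/3)·0.382979) = −0.75 · ln(0.489361) = −0.75 · (-0.714655) = 0.5360.

0.5360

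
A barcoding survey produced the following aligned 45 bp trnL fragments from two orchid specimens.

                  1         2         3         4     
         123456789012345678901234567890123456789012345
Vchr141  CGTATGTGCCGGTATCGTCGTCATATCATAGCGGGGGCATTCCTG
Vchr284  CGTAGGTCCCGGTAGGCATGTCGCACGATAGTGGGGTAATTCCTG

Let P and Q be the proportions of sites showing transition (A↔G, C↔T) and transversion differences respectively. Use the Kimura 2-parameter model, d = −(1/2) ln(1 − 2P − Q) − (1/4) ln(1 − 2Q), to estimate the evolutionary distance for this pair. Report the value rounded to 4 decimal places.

The sequences differ at positions 5 (T/G, transversion), 8 (G/C, transversion), 15 (T/G, transversion), 16 (C/G, transversion), 17 (G/C, transversion), 18 (T/A, transversion), 19 (C/T, transition), 23 (A/G, transition), 24 (T/C, transition), 26 (T/C, transition), 27 (C/G, transversion), 32 (C/T, transition), 37 (G/T, transversion), 38 (C/A, transversion).
Of the 14 differences, 5 transitions and 9 transversions over 45 sites: P = 5/45 = 0.111111, Q = 9/45 = 0.200000.
d = −0.5·ln(0.577778) − 0.25·ln(0.600000) = −0.5·(-0.548566) − 0.25·(-0.510826) = 0.4020.

0.4020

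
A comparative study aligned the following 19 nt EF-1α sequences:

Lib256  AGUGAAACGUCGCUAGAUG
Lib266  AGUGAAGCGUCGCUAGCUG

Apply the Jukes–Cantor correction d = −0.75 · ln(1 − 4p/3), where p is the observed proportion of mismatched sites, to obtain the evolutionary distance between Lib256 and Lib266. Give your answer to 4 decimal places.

Differing sites — 7:A/G; 17:A/C.
p = 2/19 = 0.105263.
d = −0.75 · ln(1 − (4/3)·0.105263) = −0.75 · ln(0.859649) = −0.75 · (-0.151231) = 0.1134.

0.1134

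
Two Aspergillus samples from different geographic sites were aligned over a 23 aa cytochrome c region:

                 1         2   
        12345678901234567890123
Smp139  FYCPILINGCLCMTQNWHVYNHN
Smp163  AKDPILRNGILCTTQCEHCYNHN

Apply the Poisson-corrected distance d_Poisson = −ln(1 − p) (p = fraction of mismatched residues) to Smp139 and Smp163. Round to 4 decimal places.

0.4964

Differing sites — 1:F/A; 2:Y/K; 3:C/D; 7:I/R; 10:C/I; 13:M/T; 16:N/C; 17:W/E; 19:V/C.
p = 9/23 = 0.391304.
d = −ln(1 − 0.391304) = −ln(0.608696) = 0.4964.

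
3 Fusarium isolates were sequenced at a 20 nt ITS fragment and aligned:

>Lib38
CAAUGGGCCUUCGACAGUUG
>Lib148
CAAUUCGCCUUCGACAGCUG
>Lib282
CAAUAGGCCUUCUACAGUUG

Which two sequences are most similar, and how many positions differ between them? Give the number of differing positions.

Pairwise Hamming distances:
  Lib38 vs Lib148: 3
  Lib38 vs Lib282: 2
  Lib148 vs Lib282: 4
The smallest is 2, between Lib38 and Lib282.

2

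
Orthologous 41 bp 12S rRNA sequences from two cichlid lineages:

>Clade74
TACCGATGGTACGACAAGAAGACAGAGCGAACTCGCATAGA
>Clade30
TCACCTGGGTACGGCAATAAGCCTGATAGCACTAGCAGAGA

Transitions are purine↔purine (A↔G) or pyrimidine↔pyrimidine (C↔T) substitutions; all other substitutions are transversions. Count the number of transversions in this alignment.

13

The sequences differ at positions 2 (A/C, transversion), 3 (C/A, transversion), 5 (G/C, transversion), 6 (A/T, transversion), 7 (T/G, transversion), 14 (A/G, transition), 18 (G/T, transversion), 22 (A/C, transversion), 24 (A/T, transversion), 27 (G/T, transversion), 28 (C/A, transversion), 30 (A/C, transversion), 34 (C/A, transversion), 38 (T/G, transversion).
Of the 14 differences, 1 transition and 13 transversions, so the answer is 13.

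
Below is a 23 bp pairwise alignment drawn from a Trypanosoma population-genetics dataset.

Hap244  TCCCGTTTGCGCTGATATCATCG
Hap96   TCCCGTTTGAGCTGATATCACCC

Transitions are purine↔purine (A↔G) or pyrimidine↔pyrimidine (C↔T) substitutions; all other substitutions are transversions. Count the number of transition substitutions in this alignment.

The sequences differ at positions 10 (C/A, transversion), 21 (T/C, transition), 23 (G/C, transversion).
Of the 3 differences, 1 transition and 2 transversions, so the answer is 1.

1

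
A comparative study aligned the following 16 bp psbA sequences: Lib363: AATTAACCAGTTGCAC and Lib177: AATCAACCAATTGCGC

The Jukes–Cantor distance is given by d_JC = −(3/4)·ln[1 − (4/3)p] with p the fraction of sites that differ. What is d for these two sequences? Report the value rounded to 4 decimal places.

Mismatches occur at site 4 (T/C), site 10 (G/A), site 15 (A/G).
p = 3/16 = 0.187500.
d = −0.75 · ln(1 − (4/3)·0.187500) = −0.75 · ln(0.750000) = −0.75 · (-0.287682) = 0.2158.

0.2158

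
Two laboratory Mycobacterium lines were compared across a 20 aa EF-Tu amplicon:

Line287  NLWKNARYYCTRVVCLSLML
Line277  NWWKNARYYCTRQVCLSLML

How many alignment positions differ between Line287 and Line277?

Differing sites — 2:L/W; 13:V/Q.
That gives 2 mismatches out of 20 aligned sites, so the Hamming distance is 2.

2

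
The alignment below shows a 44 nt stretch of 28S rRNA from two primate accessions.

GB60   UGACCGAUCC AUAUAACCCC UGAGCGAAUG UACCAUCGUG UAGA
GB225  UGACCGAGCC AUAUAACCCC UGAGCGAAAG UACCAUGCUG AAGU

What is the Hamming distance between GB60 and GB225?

6

The sequences differ at positions 8 (U/G), 29 (U/A), 37 (C/G), 38 (G/C), 41 (U/A), 44 (A/U).
That gives 6 mismatches out of 44 aligned sites, so the Hamming distance is 6.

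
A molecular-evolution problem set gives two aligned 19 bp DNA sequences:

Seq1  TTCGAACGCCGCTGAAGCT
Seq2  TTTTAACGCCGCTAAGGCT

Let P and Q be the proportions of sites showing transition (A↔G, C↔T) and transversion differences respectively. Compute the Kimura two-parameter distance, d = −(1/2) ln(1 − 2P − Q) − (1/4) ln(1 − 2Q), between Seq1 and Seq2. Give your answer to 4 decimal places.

0.2576

The sequences differ at positions 3 (C/T, transition), 4 (G/T, transversion), 14 (G/A, transition), 16 (A/G, transition).
Of the 4 differences, 3 transitions and 1 transversion over 19 sites: P = 3/19 = 0.157895, Q = 1/19 = 0.052632.
d = −0.5·ln(0.631578) − 0.25·ln(0.894736) = −0.5·(-0.459534) − 0.25·(-0.111227) = 0.2576.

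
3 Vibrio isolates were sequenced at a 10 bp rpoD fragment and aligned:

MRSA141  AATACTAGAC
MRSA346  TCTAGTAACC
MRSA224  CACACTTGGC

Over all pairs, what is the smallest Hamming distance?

4

Pairwise Hamming distances:
  MRSA141 vs MRSA346: 5
  MRSA141 vs MRSA224: 4
  MRSA346 vs MRSA224: 7
The smallest is 4, between MRSA141 and MRSA224.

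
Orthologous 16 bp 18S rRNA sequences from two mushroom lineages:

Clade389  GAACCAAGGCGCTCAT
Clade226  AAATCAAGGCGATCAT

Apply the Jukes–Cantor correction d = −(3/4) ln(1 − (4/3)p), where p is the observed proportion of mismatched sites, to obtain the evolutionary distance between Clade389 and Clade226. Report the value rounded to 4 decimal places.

0.2158

Mismatches occur at site 1 (G→A), site 4 (C→T), site 12 (C→A).
p = 3/16 = 0.187500.
d = −0.75 · ln(1 − (4/3)·0.187500) = −0.75 · ln(0.750000) = −0.75 · (-0.287682) = 0.2158.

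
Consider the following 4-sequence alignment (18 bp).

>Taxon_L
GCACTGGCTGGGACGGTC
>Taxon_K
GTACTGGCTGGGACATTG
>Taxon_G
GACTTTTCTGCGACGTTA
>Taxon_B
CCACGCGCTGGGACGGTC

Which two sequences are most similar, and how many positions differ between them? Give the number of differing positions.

Pairwise Hamming distances:
  Taxon_L vs Taxon_K: 4
  Taxon_L vs Taxon_G: 8
  Taxon_L vs Taxon_B: 3
  Taxon_K vs Taxon_G: 8
  Taxon_K vs Taxon_B: 7
  Taxon_G vs Taxon_B: 10
The smallest is 3, between Taxon_L and Taxon_B.

3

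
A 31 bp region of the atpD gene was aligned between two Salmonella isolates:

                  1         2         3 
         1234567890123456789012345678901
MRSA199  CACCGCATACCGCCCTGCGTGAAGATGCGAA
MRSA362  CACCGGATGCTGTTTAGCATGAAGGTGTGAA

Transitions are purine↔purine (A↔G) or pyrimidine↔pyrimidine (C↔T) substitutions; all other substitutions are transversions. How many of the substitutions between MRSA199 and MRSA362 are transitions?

Differing sites — 6:C/G (Tv); 9:A/G (Ti); 11:C/T (Ti); 13:C/T (Ti); 14:C/T (Ti); 15:C/T (Ti); 16:T/A (Tv); 19:G/A (Ti); 25:A/G (Ti); 28:C/T (Ti).
Of the 10 differences, 8 transitions and 2 transversions, so the answer is 8.

8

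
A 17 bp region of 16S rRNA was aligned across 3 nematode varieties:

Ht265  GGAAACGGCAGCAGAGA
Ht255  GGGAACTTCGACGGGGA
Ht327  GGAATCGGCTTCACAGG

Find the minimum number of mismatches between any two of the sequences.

Pairwise Hamming distances:
  Ht265 vs Ht255: 7
  Ht265 vs Ht327: 5
  Ht255 vs Ht327: 10
The smallest is 5, between Ht265 and Ht327.

5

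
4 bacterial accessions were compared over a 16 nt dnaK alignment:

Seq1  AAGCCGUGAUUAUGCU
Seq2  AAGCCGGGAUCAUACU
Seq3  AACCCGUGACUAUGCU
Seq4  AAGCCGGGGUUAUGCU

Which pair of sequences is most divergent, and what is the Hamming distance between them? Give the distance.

Pairwise Hamming distances:
  Seq1 vs Seq2: 3
  Seq1 vs Seq3: 2
  Seq1 vs Seq4: 2
  Seq2 vs Seq3: 5
  Seq2 vs Seq4: 3
  Seq3 vs Seq4: 4
The largest is 5, between Seq2 and Seq3.

5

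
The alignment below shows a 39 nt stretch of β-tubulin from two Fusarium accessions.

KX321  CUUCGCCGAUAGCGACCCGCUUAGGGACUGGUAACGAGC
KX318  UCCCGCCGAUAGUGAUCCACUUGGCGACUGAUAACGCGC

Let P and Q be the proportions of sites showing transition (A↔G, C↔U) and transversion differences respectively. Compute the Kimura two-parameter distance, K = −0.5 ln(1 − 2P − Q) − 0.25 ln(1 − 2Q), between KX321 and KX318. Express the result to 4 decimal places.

The sequences differ at positions 1 (C/U, transition), 2 (U/C, transition), 3 (U/C, transition), 13 (C/U, transition), 16 (C/U, transition), 19 (G/A, transition), 23 (A/G, transition), 25 (G/C, transversion), 31 (G/A, transition), 37 (A/C, transversion).
Of the 10 differences, 8 transitions and 2 transversions over 39 sites: P = 8/39 = 0.205128, Q = 2/39 = 0.051282.
d = −0.5·ln(0.538462) − 0.25·ln(0.897436) = −0.5·(-0.619038) − 0.25·(-0.108213) = 0.3366.

0.3366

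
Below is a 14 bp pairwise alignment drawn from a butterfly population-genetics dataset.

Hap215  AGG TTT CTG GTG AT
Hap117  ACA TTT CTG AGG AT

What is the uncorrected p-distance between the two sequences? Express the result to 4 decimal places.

0.2857

Differing sites — 2:G/C; 3:G/A; 10:G/A; 11:T/G.
There are 4 differences over 14 sites, so p = 4/14 = 0.2857.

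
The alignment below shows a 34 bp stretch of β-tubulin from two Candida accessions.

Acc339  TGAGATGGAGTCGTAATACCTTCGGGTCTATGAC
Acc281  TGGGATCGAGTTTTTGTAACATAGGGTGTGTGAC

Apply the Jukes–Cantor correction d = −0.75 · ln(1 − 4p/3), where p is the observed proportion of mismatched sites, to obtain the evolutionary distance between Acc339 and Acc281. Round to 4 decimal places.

Differing sites — 3:A/G; 7:G/C; 12:C/T; 13:G/T; 15:A/T; 16:A/G; 19:C/A; 21:T/A; 23:C/A; 28:C/G; 30:A/G.
p = 11/34 = 0.323529.
d = −0.75 · ln(1 − (4/3)·0.323529) = −0.75 · ln(0.568628) = −0.75 · (-0.564529) = 0.4234.

0.4234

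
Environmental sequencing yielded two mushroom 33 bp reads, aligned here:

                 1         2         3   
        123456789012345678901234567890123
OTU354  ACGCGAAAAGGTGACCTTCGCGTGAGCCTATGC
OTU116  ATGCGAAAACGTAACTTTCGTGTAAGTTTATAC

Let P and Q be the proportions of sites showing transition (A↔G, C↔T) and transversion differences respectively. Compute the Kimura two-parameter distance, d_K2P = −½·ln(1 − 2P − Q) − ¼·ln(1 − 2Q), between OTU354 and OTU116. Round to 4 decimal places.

0.3776

The sequences differ at positions 2 (C/T, transition), 10 (G/C, transversion), 13 (G/A, transition), 16 (C/T, transition), 21 (C/T, transition), 24 (G/A, transition), 27 (C/T, transition), 28 (C/T, transition), 32 (G/A, transition).
Of the 9 differences, 8 transitions and 1 transversion over 33 sites: P = 8/33 = 0.242424, Q = 1/33 = 0.030303.
d = −0.5·ln(0.484849) − 0.25·ln(0.939394) = −0.5·(-0.723918) − 0.25·(-0.062520) = 0.3776.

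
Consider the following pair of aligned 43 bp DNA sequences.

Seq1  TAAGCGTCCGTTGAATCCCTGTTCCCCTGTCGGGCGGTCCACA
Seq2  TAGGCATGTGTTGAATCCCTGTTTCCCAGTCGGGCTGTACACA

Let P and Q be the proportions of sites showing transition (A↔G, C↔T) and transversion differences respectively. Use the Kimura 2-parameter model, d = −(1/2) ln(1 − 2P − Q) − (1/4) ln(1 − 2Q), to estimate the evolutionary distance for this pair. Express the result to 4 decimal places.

0.2151

Mismatches occur at site 3 (A/G, transition), site 6 (G/A, transition), site 8 (C/G, transversion), site 9 (C/T, transition), site 24 (C/T, transition), site 28 (T/A, transversion), site 36 (G/T, transversion), site 39 (C/A, transversion).
Of the 8 differences, 4 transitions and 4 transversions over 43 sites: P = 4/43 = 0.093023, Q = 4/43 = 0.093023.
d = −0.5·ln(0.720931) − 0.25·ln(0.813954) = −0.5·(-0.327212) − 0.25·(-0.205851) = 0.2151.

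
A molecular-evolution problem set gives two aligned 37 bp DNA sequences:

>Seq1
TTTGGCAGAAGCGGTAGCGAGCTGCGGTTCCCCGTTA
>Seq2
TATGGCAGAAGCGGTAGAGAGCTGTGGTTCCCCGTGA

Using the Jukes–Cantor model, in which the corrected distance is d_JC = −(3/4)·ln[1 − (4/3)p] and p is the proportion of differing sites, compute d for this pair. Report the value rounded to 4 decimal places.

0.1167

Mismatches occur at site 2 (T→A), site 18 (C→A), site 25 (C→T), site 36 (T→G).
p = 4/37 = 0.108108.
d = −0.75 · ln(1 − (4/3)·0.108108) = −0.75 · ln(0.855856) = −0.75 · (-0.155653) = 0.1167.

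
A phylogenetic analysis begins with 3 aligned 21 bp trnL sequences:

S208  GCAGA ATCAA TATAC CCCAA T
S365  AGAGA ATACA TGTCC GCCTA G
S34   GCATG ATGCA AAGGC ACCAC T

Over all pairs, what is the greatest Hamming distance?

Pairwise Hamming distances:
  S208 vs S365: 9
  S208 vs S34: 9
  S365 vs S34: 13
The largest is 13, between S365 and S34.

13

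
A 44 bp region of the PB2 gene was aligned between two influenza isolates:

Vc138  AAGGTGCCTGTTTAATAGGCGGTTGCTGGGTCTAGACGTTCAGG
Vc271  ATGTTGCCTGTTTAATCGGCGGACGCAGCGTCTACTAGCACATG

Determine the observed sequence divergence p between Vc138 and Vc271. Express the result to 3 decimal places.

0.295

Mismatches occur at site 2 (A→T), site 4 (G→T), site 17 (A→C), site 23 (T→A), site 24 (T→C), site 27 (T→A), site 29 (G→C), site 35 (G→C), site 36 (A→T), site 37 (C→A), site 39 (T→C), site 40 (T→A), site 43 (G→T).
There are 13 differences over 44 sites, so p = 13/44 = 0.295.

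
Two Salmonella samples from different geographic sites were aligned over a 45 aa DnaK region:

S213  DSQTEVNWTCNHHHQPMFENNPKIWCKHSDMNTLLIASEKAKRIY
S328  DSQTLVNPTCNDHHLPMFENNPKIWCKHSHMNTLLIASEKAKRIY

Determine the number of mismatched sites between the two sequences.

5

The sequences differ at positions 5 (E/L), 8 (W/P), 12 (H/D), 15 (Q/L), 30 (D/H).
That gives 5 mismatches out of 45 aligned sites, so the Hamming distance is 5.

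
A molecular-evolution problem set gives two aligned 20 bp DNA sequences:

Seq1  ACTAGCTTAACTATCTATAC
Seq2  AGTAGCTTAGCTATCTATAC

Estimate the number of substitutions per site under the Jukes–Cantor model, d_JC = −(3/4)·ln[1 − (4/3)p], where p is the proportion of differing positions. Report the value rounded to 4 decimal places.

0.1073

Differing sites — 2:C/G; 10:A/G.
p = 2/20 = 0.100000.
d = −0.75 · ln(1 − (4/3)·0.100000) = −0.75 · ln(0.866667) = −0.75 · (-0.143100) = 0.1073.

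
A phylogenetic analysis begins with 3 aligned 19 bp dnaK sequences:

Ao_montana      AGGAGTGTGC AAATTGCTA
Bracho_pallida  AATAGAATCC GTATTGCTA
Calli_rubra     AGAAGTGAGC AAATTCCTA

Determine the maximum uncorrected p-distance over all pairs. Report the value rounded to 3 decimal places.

0.474

Pairwise Hamming distances:
  Ao_montana vs Bracho_pallida: 7
  Ao_montana vs Calli_rubra: 3
  Bracho_pallida vs Calli_rubra: 9
The largest is 9 mismatches, between Bracho_pallida and Calli_rubra; p = 9/19 = 0.474.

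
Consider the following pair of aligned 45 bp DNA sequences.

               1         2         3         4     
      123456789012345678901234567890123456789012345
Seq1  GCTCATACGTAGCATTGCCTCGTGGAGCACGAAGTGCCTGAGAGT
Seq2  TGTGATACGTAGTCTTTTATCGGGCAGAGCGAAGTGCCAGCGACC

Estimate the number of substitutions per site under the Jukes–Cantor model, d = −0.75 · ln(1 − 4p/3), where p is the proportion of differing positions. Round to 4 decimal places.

Differing sites — 1:G/T; 2:C/G; 4:C/G; 13:C/T; 14:A/C; 17:G/T; 18:C/T; 19:C/A; 23:T/G; 25:G/C; 28:C/A; 29:A/G; 39:T/A; 41:A/C; 44:G/C; 45:T/C.
p = 16/45 = 0.355556.
d = −0.75 · ln(1 − (4/3)·0.355556) = −0.75 · ln(0.525925) = −0.75 · (-0.642597) = 0.4819.

0.4819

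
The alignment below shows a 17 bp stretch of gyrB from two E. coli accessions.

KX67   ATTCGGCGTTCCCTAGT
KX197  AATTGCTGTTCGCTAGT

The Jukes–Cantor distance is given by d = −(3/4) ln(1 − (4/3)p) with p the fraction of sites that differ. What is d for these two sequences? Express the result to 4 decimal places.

Differing sites — 2:T/A; 4:C/T; 6:G/C; 7:C/T; 12:C/G.
p = 5/17 = 0.294118.
d = −0.75 · ln(1 − (4/3)·0.294118) = −0.75 · ln(0.607843) = −0.75 · (-0.497839) = 0.3734.

0.3734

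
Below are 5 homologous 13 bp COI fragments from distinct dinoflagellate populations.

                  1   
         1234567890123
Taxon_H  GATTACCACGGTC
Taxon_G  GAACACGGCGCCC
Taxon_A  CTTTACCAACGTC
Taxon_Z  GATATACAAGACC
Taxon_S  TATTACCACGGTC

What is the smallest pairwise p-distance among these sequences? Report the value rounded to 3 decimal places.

Pairwise Hamming distances:
  Taxon_H vs Taxon_G: 6
  Taxon_H vs Taxon_A: 4
  Taxon_H vs Taxon_Z: 6
  Taxon_H vs Taxon_S: 1
  Taxon_G vs Taxon_A: 10
  Taxon_G vs Taxon_Z: 8
  Taxon_G vs Taxon_S: 7
  Taxon_A vs Taxon_Z: 8
  Taxon_A vs Taxon_S: 4
  Taxon_Z vs Taxon_S: 7
The smallest is 1 mismatch, between Taxon_H and Taxon_S; p = 1/13 = 0.077.

0.077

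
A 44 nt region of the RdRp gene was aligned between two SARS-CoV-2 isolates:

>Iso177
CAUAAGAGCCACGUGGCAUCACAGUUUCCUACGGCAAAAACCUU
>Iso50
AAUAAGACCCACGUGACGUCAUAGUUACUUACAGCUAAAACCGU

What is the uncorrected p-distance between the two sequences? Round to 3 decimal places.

0.227

Differing sites — 1:C/A; 8:G/C; 16:G/A; 18:A/G; 22:C/U; 27:U/A; 29:C/U; 33:G/A; 36:A/U; 43:U/G.
There are 10 differences over 44 sites, so p = 10/44 = 0.227.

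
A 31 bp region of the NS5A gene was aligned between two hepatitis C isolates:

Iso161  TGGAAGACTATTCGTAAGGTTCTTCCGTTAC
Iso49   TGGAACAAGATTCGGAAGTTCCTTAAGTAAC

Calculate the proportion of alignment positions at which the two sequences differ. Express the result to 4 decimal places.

0.2903

Mismatches occur at site 6 (G/C), site 8 (C/A), site 9 (T/G), site 15 (T/G), site 19 (G/T), site 21 (T/C), site 25 (C/A), site 26 (C/A), site 29 (T/A).
There are 9 differences over 31 sites, so p = 9/31 = 0.2903.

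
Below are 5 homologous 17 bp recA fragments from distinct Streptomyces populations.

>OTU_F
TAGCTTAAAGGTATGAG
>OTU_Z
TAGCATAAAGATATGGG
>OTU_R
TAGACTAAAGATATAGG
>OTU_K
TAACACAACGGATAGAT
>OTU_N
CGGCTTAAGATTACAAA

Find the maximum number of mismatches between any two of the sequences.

13

Pairwise Hamming distances:
  OTU_F vs OTU_Z: 3
  OTU_F vs OTU_R: 5
  OTU_F vs OTU_K: 8
  OTU_F vs OTU_N: 8
  OTU_Z vs OTU_R: 3
  OTU_Z vs OTU_K: 9
  OTU_Z vs OTU_N: 10
  OTU_R vs OTU_K: 12
  OTU_R vs OTU_N: 10
  OTU_K vs OTU_N: 13
The largest is 13, between OTU_K and OTU_N.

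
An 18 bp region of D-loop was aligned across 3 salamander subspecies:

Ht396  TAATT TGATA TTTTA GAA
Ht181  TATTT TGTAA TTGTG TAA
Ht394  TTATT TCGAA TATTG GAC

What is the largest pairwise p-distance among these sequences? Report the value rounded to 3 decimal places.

0.444

Pairwise Hamming distances:
  Ht396 vs Ht181: 6
  Ht396 vs Ht394: 7
  Ht181 vs Ht394: 8
The largest is 8 mismatches, between Ht181 and Ht394; p = 8/18 = 0.444.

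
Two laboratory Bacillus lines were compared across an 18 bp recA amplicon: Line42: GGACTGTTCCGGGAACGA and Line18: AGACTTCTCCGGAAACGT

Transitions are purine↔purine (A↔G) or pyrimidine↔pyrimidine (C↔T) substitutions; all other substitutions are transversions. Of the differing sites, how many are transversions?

The sequences differ at positions 1 (G/A, transition), 6 (G/T, transversion), 7 (T/C, transition), 13 (G/A, transition), 18 (A/T, transversion).
Of the 5 differences, 3 transitions and 2 transversions, so the answer is 2.

2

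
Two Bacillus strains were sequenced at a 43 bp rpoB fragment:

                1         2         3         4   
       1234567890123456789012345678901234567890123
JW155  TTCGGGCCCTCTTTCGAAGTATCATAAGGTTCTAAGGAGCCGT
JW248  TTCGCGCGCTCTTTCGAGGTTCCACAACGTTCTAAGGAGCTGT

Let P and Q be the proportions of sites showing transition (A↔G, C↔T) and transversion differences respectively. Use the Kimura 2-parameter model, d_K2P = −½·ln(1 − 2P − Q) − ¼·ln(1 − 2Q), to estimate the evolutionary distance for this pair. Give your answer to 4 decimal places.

Differing sites — 5:G/C (Tv); 8:C/G (Tv); 18:A/G (Ti); 21:A/T (Tv); 22:T/C (Ti); 25:T/C (Ti); 28:G/C (Tv); 41:C/T (Ti).
Of the 8 differences, 4 transitions and 4 transversions over 43 sites: P = 4/43 = 0.093023, Q = 4/43 = 0.093023.
d = −0.5·ln(0.720931) − 0.25·ln(0.813954) = −0.5·(-0.327212) − 0.25·(-0.205851) = 0.2151.

0.2151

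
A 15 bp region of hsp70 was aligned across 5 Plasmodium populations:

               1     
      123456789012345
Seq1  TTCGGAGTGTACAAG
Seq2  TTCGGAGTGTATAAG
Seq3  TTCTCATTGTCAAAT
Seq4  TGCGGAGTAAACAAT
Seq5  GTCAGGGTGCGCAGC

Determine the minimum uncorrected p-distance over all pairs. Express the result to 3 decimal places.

0.067

Pairwise Hamming distances:
  Seq1 vs Seq2: 1
  Seq1 vs Seq3: 6
  Seq1 vs Seq4: 4
  Seq1 vs Seq5: 7
  Seq2 vs Seq3: 6
  Seq2 vs Seq4: 5
  Seq2 vs Seq5: 8
  Seq3 vs Seq4: 8
  Seq3 vs Seq5: 10
  Seq4 vs Seq5: 9
The smallest is 1 mismatch, between Seq1 and Seq2; p = 1/15 = 0.067.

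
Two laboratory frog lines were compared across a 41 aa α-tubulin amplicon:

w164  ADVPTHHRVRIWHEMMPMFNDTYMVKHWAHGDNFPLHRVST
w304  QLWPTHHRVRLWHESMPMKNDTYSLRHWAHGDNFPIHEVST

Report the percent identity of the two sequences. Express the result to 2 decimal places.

73.17%

Mismatches occur at site 1 (A→Q), site 2 (D→L), site 3 (V→W), site 11 (I→L), site 15 (M→S), site 19 (F→K), site 24 (M→S), site 25 (V→L), site 26 (K→R), site 36 (L→I), site 38 (R→E).
30 of the 41 sites match, so the percent identity is 30/41 × 100 = 73.17%.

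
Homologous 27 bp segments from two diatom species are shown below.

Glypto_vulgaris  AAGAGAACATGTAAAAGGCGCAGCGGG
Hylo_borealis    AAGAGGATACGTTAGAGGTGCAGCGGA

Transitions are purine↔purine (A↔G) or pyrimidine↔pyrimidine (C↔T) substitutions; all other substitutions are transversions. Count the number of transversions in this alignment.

Mismatches occur at site 6 (A/G, transition), site 8 (C/T, transition), site 10 (T/C, transition), site 13 (A/T, transversion), site 15 (A/G, transition), site 19 (C/T, transition), site 27 (G/A, transition).
Of the 7 differences, 6 transitions and 1 transversion, so the answer is 1.

1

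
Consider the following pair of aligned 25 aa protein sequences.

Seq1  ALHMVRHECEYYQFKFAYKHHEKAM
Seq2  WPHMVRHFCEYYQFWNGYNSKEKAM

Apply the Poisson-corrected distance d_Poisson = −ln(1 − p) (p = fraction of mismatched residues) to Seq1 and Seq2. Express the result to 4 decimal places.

The sequences differ at positions 1 (A/W), 2 (L/P), 8 (E/F), 15 (K/W), 16 (F/N), 17 (A/G), 19 (K/N), 20 (H/S), 21 (H/K).
p = 9/25 = 0.360000.
d = −ln(1 − 0.360000) = −ln(0.640000) = 0.4463.

0.4463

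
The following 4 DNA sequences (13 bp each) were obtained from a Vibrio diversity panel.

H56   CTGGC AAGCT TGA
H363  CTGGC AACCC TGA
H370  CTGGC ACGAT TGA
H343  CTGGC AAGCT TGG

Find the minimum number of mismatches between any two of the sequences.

1

Pairwise Hamming distances:
  H56 vs H363: 2
  H56 vs H370: 2
  H56 vs H343: 1
  H363 vs H370: 4
  H363 vs H343: 3
  H370 vs H343: 3
The smallest is 1, between H56 and H343.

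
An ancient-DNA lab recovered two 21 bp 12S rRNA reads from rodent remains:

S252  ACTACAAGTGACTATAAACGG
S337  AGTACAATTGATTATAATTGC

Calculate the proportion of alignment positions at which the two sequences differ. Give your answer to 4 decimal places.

0.2857

The sequences differ at positions 2 (C/G), 8 (G/T), 12 (C/T), 18 (A/T), 19 (C/T), 21 (G/C).
There are 6 differences over 21 sites, so p = 6/21 = 0.2857.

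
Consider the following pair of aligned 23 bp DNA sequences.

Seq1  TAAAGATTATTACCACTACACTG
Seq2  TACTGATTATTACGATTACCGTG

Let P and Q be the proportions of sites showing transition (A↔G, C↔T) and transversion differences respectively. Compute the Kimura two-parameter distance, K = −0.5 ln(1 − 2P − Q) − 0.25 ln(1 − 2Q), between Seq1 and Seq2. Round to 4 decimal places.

The sequences differ at positions 3 (A/C, transversion), 4 (A/T, transversion), 14 (C/G, transversion), 16 (C/T, transition), 20 (A/C, transversion), 21 (C/G, transversion).
Of the 6 differences, 1 transition and 5 transversions over 23 sites: P = 1/23 = 0.043478, Q = 5/23 = 0.217391.
d = −0.5·ln(0.695653) − 0.25·ln(0.565218) = −0.5·(-0.362904) − 0.25·(-0.570544) = 0.3241.

0.3241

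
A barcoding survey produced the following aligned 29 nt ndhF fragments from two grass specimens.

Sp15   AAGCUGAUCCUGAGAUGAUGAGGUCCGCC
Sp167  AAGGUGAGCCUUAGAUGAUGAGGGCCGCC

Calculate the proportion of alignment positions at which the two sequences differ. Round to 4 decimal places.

0.1379

Mismatches occur at site 4 (C/G), site 8 (U/G), site 12 (G/U), site 24 (U/G).
There are 4 differences over 29 sites, so p = 4/29 = 0.1379.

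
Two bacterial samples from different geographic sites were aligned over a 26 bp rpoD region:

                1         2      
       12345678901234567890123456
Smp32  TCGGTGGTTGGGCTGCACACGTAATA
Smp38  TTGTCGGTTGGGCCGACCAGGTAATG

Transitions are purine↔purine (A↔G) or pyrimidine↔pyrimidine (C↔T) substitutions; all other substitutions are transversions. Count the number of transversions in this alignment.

Mismatches occur at site 2 (C↔T, transition), site 4 (G↔T, transversion), site 5 (T↔C, transition), site 14 (T↔C, transition), site 16 (C↔A, transversion), site 17 (A↔C, transversion), site 20 (C↔G, transversion), site 26 (A↔G, transition).
Of the 8 differences, 4 transitions and 4 transversions, so the answer is 4.

4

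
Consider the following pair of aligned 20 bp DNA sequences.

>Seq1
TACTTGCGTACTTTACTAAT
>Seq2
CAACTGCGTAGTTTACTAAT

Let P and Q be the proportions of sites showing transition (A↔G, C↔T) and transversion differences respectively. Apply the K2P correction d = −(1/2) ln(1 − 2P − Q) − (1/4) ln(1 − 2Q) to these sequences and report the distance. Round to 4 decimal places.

0.2341

Mismatches occur at site 1 (T/C, transition), site 3 (C/A, transversion), site 4 (T/C, transition), site 11 (C/G, transversion).
Of the 4 differences, 2 transitions and 2 transversions over 20 sites: P = 2/20 = 0.100000, Q = 2/20 = 0.100000.
d = −0.5·ln(0.700000) − 0.25·ln(0.800000) = −0.5·(-0.356675) − 0.25·(-0.223144) = 0.2341.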